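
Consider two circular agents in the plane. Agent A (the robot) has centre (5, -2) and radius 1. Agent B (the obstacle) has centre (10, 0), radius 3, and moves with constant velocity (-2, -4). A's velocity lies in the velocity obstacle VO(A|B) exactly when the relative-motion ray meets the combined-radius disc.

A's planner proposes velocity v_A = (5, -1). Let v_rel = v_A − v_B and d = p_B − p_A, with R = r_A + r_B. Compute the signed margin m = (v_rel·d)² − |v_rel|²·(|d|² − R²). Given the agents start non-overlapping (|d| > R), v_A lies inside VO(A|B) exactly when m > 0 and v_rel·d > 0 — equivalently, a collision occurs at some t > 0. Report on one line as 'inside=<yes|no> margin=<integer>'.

d = (5, 2),  |d|² = 29;  R = 1+3 = 4,  c = 29−4² = 13
v_rel = (7, 3),  |v_rel|² = 58;  v_rel·d = (7)·(5) + (3)·(2) = 41
58·t² − 82·t + 13 = 0  ⇒  m = 41² − 58·13 = 927
m = 927 > 0,  v_rel·d = 41 > 0  ⇒  inside

inside=yes margin=927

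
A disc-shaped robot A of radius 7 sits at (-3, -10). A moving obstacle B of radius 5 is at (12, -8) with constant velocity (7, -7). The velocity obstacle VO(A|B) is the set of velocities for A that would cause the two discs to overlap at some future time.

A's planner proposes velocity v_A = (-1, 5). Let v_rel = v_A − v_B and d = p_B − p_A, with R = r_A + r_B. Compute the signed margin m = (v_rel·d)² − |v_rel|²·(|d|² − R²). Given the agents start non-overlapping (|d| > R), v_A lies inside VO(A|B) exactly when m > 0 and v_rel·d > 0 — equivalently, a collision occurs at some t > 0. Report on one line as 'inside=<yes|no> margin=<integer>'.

d = (15, 2),  |d|² = 229;  R = 7+5 = 12,  c = 229−12² = 85
v_rel = (-8, 12),  |v_rel|² = 208;  v_rel·d = (-8)·(15) + (12)·(2) = -96
208·t² + 192·t + 85 = 0  ⇒  m = (-96)² − 208·85 = -8464
m = -8464 < 0,  v_rel·d = -96 < 0  ⇒  outside

inside=no margin=-8464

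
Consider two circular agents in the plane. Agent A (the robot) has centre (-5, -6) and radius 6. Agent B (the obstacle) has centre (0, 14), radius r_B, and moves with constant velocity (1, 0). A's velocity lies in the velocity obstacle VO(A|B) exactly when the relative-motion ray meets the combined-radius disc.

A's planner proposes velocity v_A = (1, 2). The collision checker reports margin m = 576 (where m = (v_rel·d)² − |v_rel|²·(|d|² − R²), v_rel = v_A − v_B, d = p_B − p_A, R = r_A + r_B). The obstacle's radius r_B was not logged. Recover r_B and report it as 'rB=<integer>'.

m = 576
d = (5, 20);  v_rel = (0, 2),  |v_rel|² = 4
v_rel×d = (0)·(20) − (2)·(5) = -10
since m = R²·4 − (-10)²:  R² = (100 + 576) / 4 = 169
R = √169 = 13  ⇒  r_B = 13 − 6 = 7

rB=7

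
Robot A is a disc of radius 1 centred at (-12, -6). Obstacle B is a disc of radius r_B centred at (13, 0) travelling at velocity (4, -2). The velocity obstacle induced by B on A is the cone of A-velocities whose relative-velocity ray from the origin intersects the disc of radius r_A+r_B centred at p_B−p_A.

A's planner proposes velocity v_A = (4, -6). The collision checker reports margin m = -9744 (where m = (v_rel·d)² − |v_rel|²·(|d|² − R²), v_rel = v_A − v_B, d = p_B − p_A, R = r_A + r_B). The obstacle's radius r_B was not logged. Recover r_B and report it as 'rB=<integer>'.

m = -9744
d = (25, 6);  v_rel = (0, -4),  |v_rel|² = 16
v_rel×d = (0)·(6) − (-4)·(25) = 100
since m = R²·16 − 100²:  R² = (10000 + -9744) / 16 = 16
R = √16 = 4  ⇒  r_B = 4 − 1 = 3

rB=3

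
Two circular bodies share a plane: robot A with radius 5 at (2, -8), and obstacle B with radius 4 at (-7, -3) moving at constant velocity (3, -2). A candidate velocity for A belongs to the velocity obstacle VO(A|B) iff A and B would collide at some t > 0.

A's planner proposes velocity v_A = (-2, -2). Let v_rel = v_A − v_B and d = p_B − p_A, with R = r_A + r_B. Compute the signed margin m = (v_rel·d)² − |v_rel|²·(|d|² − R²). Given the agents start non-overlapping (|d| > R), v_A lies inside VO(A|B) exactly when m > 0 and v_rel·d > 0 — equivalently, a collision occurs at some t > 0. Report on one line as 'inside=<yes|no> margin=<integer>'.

d = (-9, 5),  |d|² = 106;  R = 5+4 = 9,  c = 106−9² = 25
v_rel = (-5, 0),  |v_rel|² = 25;  v_rel·d = (-5)·(-9) + (0)·(5) = 45
25·t² − 90·t + 25 = 0  ⇒  m = 45² − 25·25 = 1400
m = 1400 > 0,  v_rel·d = 45 > 0  ⇒  inside

inside=yes margin=1400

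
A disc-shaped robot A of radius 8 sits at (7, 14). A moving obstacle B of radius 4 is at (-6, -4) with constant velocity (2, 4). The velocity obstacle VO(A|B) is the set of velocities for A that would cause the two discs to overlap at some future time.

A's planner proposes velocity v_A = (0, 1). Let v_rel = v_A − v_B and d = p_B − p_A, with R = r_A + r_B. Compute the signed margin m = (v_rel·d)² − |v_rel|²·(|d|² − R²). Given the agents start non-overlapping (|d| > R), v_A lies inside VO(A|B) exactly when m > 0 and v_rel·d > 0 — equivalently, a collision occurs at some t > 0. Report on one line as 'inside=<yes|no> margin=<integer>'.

d = (-13, -18),  |d|² = 493;  R = 8+4 = 12,  c = 493−12² = 349
v_rel = (-2, -3),  |v_rel|² = 13;  v_rel·d = (-2)·(-13) + (-3)·(-18) = 80
13·t² − 160·t + 349 = 0  ⇒  m = 80² − 13·349 = 1863
m = 1863 > 0,  v_rel·d = 80 > 0  ⇒  inside

inside=yes margin=1863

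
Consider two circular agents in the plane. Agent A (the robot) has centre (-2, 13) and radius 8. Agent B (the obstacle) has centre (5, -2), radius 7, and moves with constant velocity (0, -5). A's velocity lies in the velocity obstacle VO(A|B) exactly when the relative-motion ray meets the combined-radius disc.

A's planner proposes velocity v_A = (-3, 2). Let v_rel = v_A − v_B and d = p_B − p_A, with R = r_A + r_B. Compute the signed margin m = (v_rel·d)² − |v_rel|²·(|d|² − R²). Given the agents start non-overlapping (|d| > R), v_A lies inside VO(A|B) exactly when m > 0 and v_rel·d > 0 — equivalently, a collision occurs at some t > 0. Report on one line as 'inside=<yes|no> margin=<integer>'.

d = (7, -15),  |d|² = 274;  R = 8+7 = 15,  c = 274−15² = 49
v_rel = (-3, 7),  |v_rel|² = 58;  v_rel·d = (-3)·(7) + (7)·(-15) = -126
58·t² + 252·t + 49 = 0  ⇒  m = (-126)² − 58·49 = 13034
m = 13034 > 0,  v_rel·d = -126 < 0  ⇒  outside

inside=no margin=13034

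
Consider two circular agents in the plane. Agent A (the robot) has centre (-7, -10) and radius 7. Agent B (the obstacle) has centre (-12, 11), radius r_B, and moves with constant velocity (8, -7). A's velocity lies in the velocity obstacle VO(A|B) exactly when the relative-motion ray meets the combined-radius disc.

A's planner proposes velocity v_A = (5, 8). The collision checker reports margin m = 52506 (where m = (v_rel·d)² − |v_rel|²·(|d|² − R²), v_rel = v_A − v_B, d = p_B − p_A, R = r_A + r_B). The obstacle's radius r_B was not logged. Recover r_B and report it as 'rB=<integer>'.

m = 52506
d = (-5, 21);  v_rel = (-3, 15),  |v_rel|² = 234
v_rel×d = (-3)·(21) − (15)·(-5) = 12
since m = R²·234 − 12²:  R² = (144 + 52506) / 234 = 225
R = √225 = 15  ⇒  r_B = 15 − 7 = 8

rB=8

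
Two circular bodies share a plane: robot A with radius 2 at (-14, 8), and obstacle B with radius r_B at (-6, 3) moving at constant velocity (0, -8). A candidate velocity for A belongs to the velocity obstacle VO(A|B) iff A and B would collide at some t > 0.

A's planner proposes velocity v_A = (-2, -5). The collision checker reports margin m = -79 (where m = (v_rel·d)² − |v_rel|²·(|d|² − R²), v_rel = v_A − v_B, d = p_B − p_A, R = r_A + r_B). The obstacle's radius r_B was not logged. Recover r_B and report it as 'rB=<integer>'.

m = -79
d = (8, -5);  v_rel = (-2, 3),  |v_rel|² = 13
v_rel×d = (-2)·(-5) − (3)·(8) = -14
since m = R²·13 − (-14)²:  R² = (196 + -79) / 13 = 9
R = √9 = 3  ⇒  r_B = 3 − 2 = 1

rB=1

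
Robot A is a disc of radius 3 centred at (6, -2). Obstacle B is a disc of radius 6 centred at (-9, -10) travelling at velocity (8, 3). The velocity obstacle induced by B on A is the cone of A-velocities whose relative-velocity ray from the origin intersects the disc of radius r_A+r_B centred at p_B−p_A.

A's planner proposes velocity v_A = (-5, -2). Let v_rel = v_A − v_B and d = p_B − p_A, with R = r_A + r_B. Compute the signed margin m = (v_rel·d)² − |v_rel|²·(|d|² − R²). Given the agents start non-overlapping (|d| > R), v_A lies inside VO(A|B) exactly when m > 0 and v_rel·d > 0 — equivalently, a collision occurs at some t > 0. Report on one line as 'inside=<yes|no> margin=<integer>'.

d = (-15, -8),  |d|² = 289;  R = 3+6 = 9,  c = 289−9² = 208
v_rel = (-13, -5),  |v_rel|² = 194;  v_rel·d = (-13)·(-15) + (-5)·(-8) = 235
194·t² − 470·t + 208 = 0  ⇒  m = 235² − 194·208 = 14873
m = 14873 > 0,  v_rel·d = 235 > 0  ⇒  inside

inside=yes margin=14873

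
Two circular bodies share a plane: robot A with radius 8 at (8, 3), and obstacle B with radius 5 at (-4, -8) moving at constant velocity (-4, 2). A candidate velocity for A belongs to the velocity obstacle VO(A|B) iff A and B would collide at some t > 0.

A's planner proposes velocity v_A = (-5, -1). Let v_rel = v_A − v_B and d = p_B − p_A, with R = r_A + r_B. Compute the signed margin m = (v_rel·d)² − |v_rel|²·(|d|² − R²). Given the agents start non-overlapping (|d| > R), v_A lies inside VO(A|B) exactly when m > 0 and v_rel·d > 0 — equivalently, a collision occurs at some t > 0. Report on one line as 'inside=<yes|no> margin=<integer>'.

d = (-12, -11),  |d|² = 265;  R = 8+5 = 13,  c = 265−13² = 96
v_rel = (-1, -3),  |v_rel|² = 10;  v_rel·d = (-1)·(-12) + (-3)·(-11) = 45
10·t² − 90·t + 96 = 0  ⇒  m = 45² − 10·96 = 1065
m = 1065 > 0,  v_rel·d = 45 > 0  ⇒  inside

inside=yes margin=1065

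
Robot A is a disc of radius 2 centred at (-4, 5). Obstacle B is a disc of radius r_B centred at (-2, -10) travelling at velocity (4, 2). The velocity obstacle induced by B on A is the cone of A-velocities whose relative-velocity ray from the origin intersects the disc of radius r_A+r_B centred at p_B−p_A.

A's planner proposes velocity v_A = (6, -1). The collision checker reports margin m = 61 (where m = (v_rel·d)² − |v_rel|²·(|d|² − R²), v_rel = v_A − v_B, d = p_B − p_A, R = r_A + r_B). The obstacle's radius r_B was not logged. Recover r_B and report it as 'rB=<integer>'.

m = 61
d = (2, -15);  v_rel = (2, -3),  |v_rel|² = 13
v_rel×d = (2)·(-15) − (-3)·(2) = -24
since m = R²·13 − (-24)²:  R² = (576 + 61) / 13 = 49
R = √49 = 7  ⇒  r_B = 7 − 2 = 5

rB=5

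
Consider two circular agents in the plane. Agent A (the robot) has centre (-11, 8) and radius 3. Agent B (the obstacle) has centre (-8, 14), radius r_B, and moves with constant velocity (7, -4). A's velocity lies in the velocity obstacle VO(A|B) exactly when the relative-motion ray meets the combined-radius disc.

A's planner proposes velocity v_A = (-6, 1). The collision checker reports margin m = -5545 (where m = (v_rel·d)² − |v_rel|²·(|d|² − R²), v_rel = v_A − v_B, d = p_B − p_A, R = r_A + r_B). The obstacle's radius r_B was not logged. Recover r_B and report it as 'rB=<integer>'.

m = -5545
d = (3, 6);  v_rel = (-13, 5),  |v_rel|² = 194
v_rel×d = (-13)·(6) − (5)·(3) = -93
since m = R²·194 − (-93)²:  R² = (8649 + -5545) / 194 = 16
R = √16 = 4  ⇒  r_B = 4 − 3 = 1

rB=1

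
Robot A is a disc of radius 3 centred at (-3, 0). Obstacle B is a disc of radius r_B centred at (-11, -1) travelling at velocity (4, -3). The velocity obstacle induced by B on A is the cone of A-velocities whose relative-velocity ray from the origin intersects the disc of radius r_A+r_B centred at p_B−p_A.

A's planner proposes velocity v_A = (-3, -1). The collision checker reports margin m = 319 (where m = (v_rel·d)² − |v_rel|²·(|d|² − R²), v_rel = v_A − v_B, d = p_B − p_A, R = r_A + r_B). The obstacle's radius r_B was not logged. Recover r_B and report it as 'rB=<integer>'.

m = 319
d = (-8, -1);  v_rel = (-7, 2),  |v_rel|² = 53
v_rel×d = (-7)·(-1) − (2)·(-8) = 23
since m = R²·53 − 23²:  R² = (529 + 319) / 53 = 16
R = √16 = 4  ⇒  r_B = 4 − 3 = 1

rB=1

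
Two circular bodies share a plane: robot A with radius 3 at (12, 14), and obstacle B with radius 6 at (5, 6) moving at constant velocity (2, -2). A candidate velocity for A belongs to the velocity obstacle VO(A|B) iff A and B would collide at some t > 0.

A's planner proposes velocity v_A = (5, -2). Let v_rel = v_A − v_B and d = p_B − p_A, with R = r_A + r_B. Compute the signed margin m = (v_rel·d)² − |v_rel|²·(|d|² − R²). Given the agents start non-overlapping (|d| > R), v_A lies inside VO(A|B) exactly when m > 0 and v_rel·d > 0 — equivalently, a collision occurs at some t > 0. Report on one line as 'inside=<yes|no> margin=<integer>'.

d = (-7, -8),  |d|² = 113;  R = 3+6 = 9,  c = 113−9² = 32
v_rel = (3, 0),  |v_rel|² = 9;  v_rel·d = (3)·(-7) + (0)·(-8) = -21
9·t² + 42·t + 32 = 0  ⇒  m = (-21)² − 9·32 = 153
m = 153 > 0,  v_rel·d = -21 < 0  ⇒  outside

inside=no margin=153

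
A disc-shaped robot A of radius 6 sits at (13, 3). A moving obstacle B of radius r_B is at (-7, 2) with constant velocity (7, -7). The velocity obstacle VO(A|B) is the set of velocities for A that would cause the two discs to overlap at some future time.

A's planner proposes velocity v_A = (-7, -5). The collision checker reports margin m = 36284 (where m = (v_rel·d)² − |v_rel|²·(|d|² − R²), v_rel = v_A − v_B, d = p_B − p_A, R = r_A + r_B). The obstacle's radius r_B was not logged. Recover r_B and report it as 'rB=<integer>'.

m = 36284
d = (-20, -1);  v_rel = (-14, 2),  |v_rel|² = 200
v_rel×d = (-14)·(-1) − (2)·(-20) = 54
since m = R²·200 − 54²:  R² = (2916 + 36284) / 200 = 196
R = √196 = 14  ⇒  r_B = 14 − 6 = 8

rB=8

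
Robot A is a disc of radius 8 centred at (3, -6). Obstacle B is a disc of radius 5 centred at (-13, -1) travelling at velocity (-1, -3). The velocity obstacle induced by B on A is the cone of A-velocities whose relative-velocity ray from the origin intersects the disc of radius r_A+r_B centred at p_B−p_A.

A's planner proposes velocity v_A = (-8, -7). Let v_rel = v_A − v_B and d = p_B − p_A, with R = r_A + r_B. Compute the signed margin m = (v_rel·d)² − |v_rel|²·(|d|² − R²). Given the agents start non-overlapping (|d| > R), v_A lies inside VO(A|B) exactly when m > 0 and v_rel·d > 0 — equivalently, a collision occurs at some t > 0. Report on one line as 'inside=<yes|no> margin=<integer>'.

d = (-16, 5),  |d|² = 281;  R = 8+5 = 13,  c = 281−13² = 112
v_rel = (-7, -4),  |v_rel|² = 65;  v_rel·d = (-7)·(-16) + (-4)·(5) = 92
65·t² − 184·t + 112 = 0  ⇒  m = 92² − 65·112 = 1184
m = 1184 > 0,  v_rel·d = 92 > 0  ⇒  inside

inside=yes margin=1184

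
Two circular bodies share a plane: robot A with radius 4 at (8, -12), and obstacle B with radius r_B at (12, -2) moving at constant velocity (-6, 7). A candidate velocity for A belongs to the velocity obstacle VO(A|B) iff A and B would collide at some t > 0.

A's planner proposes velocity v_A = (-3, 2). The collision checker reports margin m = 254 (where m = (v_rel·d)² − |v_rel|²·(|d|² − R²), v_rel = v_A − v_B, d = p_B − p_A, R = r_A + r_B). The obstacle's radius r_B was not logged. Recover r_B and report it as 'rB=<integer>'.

m = 254
d = (4, 10);  v_rel = (3, -5),  |v_rel|² = 34
v_rel×d = (3)·(10) − (-5)·(4) = 50
since m = R²·34 − 50²:  R² = (2500 + 254) / 34 = 81
R = √81 = 9  ⇒  r_B = 9 − 4 = 5

rB=5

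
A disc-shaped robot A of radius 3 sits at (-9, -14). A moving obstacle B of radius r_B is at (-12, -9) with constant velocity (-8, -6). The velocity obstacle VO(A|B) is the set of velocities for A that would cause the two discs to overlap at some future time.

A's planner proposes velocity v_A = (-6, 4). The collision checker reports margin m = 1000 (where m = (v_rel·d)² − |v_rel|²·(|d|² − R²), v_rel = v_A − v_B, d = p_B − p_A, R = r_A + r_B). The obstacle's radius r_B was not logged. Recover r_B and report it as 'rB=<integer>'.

m = 1000
d = (-3, 5);  v_rel = (2, 10),  |v_rel|² = 104
v_rel×d = (2)·(5) − (10)·(-3) = 40
since m = R²·104 − 40²:  R² = (1600 + 1000) / 104 = 25
R = √25 = 5  ⇒  r_B = 5 − 3 = 2

rB=2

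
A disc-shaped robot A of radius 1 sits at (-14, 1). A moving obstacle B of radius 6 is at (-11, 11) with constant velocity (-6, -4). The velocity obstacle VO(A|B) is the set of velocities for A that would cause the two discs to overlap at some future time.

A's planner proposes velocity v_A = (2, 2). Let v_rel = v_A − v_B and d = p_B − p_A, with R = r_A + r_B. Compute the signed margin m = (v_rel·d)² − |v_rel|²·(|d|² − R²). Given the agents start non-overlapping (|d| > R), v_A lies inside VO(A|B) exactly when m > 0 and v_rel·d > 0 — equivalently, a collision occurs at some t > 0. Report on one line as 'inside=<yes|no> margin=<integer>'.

d = (3, 10),  |d|² = 109;  R = 1+6 = 7,  c = 109−7² = 60
v_rel = (8, 6),  |v_rel|² = 100;  v_rel·d = (8)·(3) + (6)·(10) = 84
100·t² − 168·t + 60 = 0  ⇒  m = 84² − 100·60 = 1056
m = 1056 > 0,  v_rel·d = 84 > 0  ⇒  inside

inside=yes margin=1056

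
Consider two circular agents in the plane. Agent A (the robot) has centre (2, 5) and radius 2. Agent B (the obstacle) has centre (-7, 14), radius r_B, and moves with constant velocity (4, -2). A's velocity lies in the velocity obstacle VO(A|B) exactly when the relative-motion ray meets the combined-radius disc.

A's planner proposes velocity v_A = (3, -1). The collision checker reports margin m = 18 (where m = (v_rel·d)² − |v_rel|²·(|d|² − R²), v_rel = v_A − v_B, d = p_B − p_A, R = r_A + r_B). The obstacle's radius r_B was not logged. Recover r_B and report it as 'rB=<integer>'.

m = 18
d = (-9, 9);  v_rel = (-1, 1),  |v_rel|² = 2
v_rel×d = (-1)·(9) − (1)·(-9) = 0
since m = R²·2 − 0²:  R² = (0 + 18) / 2 = 9
R = √9 = 3  ⇒  r_B = 3 − 2 = 1

rB=1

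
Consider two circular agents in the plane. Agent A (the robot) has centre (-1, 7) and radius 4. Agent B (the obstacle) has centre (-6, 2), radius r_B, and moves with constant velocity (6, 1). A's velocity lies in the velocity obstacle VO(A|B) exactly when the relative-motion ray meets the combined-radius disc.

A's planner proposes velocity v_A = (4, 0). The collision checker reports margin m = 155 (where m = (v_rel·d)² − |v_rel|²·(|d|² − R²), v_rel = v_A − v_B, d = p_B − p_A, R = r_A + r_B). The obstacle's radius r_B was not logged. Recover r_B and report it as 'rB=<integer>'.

m = 155
d = (-5, -5);  v_rel = (-2, -1),  |v_rel|² = 5
v_rel×d = (-2)·(-5) − (-1)·(-5) = 5
since m = R²·5 − 5²:  R² = (25 + 155) / 5 = 36
R = √36 = 6  ⇒  r_B = 6 − 4 = 2

rB=2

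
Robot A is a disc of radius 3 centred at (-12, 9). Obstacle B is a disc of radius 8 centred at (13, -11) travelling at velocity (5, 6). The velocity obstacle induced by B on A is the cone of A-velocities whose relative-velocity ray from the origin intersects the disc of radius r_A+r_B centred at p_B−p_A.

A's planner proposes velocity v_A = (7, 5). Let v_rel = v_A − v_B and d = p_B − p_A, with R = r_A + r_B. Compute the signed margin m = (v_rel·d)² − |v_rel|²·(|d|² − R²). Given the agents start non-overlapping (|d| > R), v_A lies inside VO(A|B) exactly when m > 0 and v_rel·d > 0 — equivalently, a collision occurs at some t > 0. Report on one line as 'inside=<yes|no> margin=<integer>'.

d = (25, -20),  |d|² = 1025;  R = 3+8 = 11,  c = 1025−11² = 904
v_rel = (2, -1),  |v_rel|² = 5;  v_rel·d = (2)·(25) + (-1)·(-20) = 70
5·t² − 140·t + 904 = 0  ⇒  m = 70² − 5·904 = 380
m = 380 > 0,  v_rel·d = 70 > 0  ⇒  inside

inside=yes margin=380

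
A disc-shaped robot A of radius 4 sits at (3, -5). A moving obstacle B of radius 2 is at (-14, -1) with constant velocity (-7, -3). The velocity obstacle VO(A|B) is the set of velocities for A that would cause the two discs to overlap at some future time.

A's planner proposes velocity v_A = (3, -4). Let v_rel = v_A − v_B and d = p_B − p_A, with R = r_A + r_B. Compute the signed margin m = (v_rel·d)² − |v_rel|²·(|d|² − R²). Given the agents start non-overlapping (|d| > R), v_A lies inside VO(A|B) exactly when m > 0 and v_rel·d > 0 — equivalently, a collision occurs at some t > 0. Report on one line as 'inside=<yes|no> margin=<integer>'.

d = (-17, 4),  |d|² = 305;  R = 4+2 = 6,  c = 305−6² = 269
v_rel = (10, -1),  |v_rel|² = 101;  v_rel·d = (10)·(-17) + (-1)·(4) = -174
101·t² + 348·t + 269 = 0  ⇒  m = (-174)² − 101·269 = 3107
m = 3107 > 0,  v_rel·d = -174 < 0  ⇒  outside

inside=no margin=3107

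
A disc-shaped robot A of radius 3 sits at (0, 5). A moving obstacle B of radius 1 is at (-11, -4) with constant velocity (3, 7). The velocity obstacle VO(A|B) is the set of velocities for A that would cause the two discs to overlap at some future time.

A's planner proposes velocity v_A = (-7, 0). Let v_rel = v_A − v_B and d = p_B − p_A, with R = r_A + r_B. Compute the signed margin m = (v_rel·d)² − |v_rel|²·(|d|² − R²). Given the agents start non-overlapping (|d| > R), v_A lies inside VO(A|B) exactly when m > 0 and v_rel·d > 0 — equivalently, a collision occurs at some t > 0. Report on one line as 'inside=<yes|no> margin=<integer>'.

d = (-11, -9),  |d|² = 202;  R = 3+1 = 4,  c = 202−4² = 186
v_rel = (-10, -7),  |v_rel|² = 149;  v_rel·d = (-10)·(-11) + (-7)·(-9) = 173
149·t² − 346·t + 186 = 0  ⇒  m = 173² − 149·186 = 2215
m = 2215 > 0,  v_rel·d = 173 > 0  ⇒  inside

inside=yes margin=2215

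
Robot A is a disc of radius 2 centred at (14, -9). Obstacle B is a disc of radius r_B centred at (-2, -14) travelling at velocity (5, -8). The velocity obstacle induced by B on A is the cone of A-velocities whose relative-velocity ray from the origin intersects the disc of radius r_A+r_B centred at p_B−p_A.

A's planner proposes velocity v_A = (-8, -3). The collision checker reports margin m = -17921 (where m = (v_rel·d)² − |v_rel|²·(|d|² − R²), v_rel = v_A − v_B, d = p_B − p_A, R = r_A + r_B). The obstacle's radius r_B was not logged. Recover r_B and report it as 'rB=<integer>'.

m = -17921
d = (-16, -5);  v_rel = (-13, 5),  |v_rel|² = 194
v_rel×d = (-13)·(-5) − (5)·(-16) = 145
since m = R²·194 − 145²:  R² = (21025 + -17921) / 194 = 16
R = √16 = 4  ⇒  r_B = 4 − 2 = 2

rB=2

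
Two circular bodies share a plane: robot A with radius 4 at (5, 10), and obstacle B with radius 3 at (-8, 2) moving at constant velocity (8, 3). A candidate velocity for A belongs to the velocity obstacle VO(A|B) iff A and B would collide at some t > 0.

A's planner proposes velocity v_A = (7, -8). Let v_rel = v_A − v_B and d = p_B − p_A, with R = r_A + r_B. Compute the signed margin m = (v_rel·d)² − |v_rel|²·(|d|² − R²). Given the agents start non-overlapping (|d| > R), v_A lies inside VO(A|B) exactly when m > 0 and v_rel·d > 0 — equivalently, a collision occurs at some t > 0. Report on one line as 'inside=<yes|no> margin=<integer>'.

d = (-13, -8),  |d|² = 233;  R = 4+3 = 7,  c = 233−7² = 184
v_rel = (-1, -11),  |v_rel|² = 122;  v_rel·d = (-1)·(-13) + (-11)·(-8) = 101
122·t² − 202·t + 184 = 0  ⇒  m = 101² − 122·184 = -12247
m = -12247 < 0,  v_rel·d = 101 > 0  ⇒  outside

inside=no margin=-12247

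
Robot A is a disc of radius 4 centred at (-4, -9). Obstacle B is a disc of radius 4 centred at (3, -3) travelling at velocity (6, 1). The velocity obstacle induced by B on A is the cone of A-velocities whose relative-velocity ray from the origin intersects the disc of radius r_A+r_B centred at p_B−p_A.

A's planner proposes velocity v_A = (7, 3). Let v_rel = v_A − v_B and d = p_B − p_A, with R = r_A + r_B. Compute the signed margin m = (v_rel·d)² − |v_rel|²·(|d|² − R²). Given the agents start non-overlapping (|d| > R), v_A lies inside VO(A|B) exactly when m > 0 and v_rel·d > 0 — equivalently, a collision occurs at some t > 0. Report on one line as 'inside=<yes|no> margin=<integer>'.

d = (7, 6),  |d|² = 85;  R = 4+4 = 8,  c = 85−8² = 21
v_rel = (1, 2),  |v_rel|² = 5;  v_rel·d = (1)·(7) + (2)·(6) = 19
5·t² − 38·t + 21 = 0  ⇒  m = 19² − 5·21 = 256
m = 256 > 0,  v_rel·d = 19 > 0  ⇒  inside

inside=yes margin=256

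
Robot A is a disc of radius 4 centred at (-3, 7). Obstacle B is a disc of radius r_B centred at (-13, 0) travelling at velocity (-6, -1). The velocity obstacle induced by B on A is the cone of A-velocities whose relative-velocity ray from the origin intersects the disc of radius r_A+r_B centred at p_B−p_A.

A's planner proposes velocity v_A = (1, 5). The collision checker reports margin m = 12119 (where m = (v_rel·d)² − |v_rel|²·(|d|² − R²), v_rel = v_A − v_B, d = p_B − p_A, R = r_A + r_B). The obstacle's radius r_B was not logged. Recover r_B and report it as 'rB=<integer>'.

m = 12119
d = (-10, -7);  v_rel = (7, 6),  |v_rel|² = 85
v_rel×d = (7)·(-7) − (6)·(-10) = 11
since m = R²·85 − 11²:  R² = (121 + 12119) / 85 = 144
R = √144 = 12  ⇒  r_B = 12 − 4 = 8

rB=8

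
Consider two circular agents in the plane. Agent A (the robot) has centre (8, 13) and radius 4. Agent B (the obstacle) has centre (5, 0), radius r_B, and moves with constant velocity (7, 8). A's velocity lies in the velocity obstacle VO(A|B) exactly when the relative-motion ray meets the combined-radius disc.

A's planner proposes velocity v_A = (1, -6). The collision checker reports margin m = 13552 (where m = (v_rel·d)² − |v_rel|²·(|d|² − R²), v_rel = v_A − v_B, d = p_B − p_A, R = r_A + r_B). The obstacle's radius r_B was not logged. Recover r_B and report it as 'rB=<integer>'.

m = 13552
d = (-3, -13);  v_rel = (-6, -14),  |v_rel|² = 232
v_rel×d = (-6)·(-13) − (-14)·(-3) = 36
since m = R²·232 − 36²:  R² = (1296 + 13552) / 232 = 64
R = √64 = 8  ⇒  r_B = 8 − 4 = 4

rB=4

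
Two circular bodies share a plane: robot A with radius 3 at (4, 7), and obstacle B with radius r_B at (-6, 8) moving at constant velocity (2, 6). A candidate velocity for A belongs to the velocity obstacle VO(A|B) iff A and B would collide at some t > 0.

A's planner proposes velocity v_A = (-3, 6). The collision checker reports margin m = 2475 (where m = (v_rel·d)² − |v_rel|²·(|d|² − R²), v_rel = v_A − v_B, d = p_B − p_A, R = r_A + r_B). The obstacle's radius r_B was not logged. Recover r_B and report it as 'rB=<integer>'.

m = 2475
d = (-10, 1);  v_rel = (-5, 0),  |v_rel|² = 25
v_rel×d = (-5)·(1) − (0)·(-10) = -5
since m = R²·25 − (-5)²:  R² = (25 + 2475) / 25 = 100
R = √100 = 10  ⇒  r_B = 10 − 3 = 7

rB=7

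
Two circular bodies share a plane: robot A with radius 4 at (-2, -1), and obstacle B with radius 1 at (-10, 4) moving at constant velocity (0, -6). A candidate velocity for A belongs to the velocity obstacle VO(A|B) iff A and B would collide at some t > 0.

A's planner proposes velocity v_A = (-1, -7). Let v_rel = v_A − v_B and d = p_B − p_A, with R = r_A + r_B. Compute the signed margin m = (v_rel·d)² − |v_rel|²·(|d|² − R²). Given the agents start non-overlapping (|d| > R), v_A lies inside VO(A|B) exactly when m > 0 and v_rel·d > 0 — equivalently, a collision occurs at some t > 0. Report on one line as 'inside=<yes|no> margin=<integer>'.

d = (-8, 5),  |d|² = 89;  R = 4+1 = 5,  c = 89−5² = 64
v_rel = (-1, -1),  |v_rel|² = 2;  v_rel·d = (-1)·(-8) + (-1)·(5) = 3
2·t² − 6·t + 64 = 0  ⇒  m = 3² − 2·64 = -119
m = -119 < 0,  v_rel·d = 3 > 0  ⇒  outside

inside=no margin=-119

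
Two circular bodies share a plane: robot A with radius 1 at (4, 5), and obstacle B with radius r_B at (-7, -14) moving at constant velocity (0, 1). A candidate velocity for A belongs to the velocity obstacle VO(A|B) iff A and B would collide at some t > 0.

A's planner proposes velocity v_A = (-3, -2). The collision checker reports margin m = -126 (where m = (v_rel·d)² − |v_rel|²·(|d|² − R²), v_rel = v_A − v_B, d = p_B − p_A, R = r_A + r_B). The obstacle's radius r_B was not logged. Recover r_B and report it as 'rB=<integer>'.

m = -126
d = (-11, -19);  v_rel = (-3, -3),  |v_rel|² = 18
v_rel×d = (-3)·(-19) − (-3)·(-11) = 24
since m = R²·18 − 24²:  R² = (576 + -126) / 18 = 25
R = √25 = 5  ⇒  r_B = 5 − 1 = 4

rB=4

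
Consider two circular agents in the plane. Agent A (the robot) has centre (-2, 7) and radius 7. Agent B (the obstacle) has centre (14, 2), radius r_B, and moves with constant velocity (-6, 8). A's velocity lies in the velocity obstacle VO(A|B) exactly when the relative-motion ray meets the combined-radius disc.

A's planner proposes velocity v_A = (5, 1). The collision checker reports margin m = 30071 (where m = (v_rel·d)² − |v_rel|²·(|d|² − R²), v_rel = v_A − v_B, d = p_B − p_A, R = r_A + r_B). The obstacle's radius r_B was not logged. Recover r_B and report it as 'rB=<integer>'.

m = 30071
d = (16, -5);  v_rel = (11, -7),  |v_rel|² = 170
v_rel×d = (11)·(-5) − (-7)·(16) = 57
since m = R²·170 − 57²:  R² = (3249 + 30071) / 170 = 196
R = √196 = 14  ⇒  r_B = 14 − 7 = 7

rB=7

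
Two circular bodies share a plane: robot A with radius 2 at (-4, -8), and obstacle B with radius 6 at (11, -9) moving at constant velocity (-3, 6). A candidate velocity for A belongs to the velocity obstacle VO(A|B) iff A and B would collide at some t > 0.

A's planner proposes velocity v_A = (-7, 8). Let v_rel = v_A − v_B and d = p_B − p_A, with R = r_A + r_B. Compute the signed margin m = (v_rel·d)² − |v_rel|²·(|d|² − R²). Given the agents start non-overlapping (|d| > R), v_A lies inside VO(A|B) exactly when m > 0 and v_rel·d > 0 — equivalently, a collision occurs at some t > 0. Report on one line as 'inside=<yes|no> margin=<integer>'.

d = (15, -1),  |d|² = 226;  R = 2+6 = 8,  c = 226−8² = 162
v_rel = (-4, 2),  |v_rel|² = 20;  v_rel·d = (-4)·(15) + (2)·(-1) = -62
20·t² + 124·t + 162 = 0  ⇒  m = (-62)² − 20·162 = 604
m = 604 > 0,  v_rel·d = -62 < 0  ⇒  outside

inside=no margin=604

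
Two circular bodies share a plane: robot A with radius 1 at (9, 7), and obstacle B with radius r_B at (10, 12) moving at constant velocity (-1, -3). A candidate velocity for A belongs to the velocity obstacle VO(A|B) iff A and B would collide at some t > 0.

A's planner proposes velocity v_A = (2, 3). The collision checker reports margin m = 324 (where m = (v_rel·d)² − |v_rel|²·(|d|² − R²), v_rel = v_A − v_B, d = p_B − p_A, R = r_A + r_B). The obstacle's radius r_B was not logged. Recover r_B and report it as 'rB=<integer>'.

m = 324
d = (1, 5);  v_rel = (3, 6),  |v_rel|² = 45
v_rel×d = (3)·(5) − (6)·(1) = 9
since m = R²·45 − 9²:  R² = (81 + 324) / 45 = 9
R = √9 = 3  ⇒  r_B = 3 − 1 = 2

rB=2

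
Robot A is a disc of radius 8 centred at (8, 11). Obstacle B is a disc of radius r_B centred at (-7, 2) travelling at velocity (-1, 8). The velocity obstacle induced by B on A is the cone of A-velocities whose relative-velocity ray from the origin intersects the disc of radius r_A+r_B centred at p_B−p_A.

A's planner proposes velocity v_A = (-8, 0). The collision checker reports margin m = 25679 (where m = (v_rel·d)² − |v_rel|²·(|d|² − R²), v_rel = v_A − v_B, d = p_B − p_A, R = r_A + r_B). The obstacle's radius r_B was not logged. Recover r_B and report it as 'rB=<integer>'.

m = 25679
d = (-15, -9);  v_rel = (-7, -8),  |v_rel|² = 113
v_rel×d = (-7)·(-9) − (-8)·(-15) = -57
since m = R²·113 − (-57)²:  R² = (3249 + 25679) / 113 = 256
R = √256 = 16  ⇒  r_B = 16 − 8 = 8

rB=8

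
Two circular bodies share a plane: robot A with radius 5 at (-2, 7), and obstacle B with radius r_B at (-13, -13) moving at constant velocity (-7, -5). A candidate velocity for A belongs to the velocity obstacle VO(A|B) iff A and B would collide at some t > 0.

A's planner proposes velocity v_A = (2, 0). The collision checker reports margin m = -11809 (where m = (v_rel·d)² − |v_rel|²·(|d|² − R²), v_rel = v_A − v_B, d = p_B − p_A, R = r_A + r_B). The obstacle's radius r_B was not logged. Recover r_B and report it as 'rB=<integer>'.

m = -11809
d = (-11, -20);  v_rel = (9, 5),  |v_rel|² = 106
v_rel×d = (9)·(-20) − (5)·(-11) = -125
since m = R²·106 − (-125)²:  R² = (15625 + -11809) / 106 = 36
R = √36 = 6  ⇒  r_B = 6 − 5 = 1

rB=1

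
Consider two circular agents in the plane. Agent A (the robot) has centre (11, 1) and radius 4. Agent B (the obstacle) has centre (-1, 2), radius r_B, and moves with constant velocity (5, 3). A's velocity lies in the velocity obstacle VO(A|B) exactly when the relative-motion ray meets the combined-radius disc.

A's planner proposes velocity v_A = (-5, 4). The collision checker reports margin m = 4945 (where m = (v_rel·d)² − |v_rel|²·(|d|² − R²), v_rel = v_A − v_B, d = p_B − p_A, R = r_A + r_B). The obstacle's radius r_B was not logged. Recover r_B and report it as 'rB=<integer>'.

m = 4945
d = (-12, 1);  v_rel = (-10, 1),  |v_rel|² = 101
v_rel×d = (-10)·(1) − (1)·(-12) = 2
since m = R²·101 − 2²:  R² = (4 + 4945) / 101 = 49
R = √49 = 7  ⇒  r_B = 7 − 4 = 3

rB=3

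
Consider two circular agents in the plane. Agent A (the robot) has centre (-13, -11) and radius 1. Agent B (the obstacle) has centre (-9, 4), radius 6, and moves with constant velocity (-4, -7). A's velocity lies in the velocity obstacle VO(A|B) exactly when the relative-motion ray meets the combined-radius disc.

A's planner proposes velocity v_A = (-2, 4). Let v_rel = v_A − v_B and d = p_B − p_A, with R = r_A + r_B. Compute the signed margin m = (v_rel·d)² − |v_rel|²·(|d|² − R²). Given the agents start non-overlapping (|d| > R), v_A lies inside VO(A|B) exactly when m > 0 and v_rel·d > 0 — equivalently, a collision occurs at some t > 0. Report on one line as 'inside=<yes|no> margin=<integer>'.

d = (4, 15),  |d|² = 241;  R = 1+6 = 7,  c = 241−7² = 192
v_rel = (2, 11),  |v_rel|² = 125;  v_rel·d = (2)·(4) + (11)·(15) = 173
125·t² − 346·t + 192 = 0  ⇒  m = 173² − 125·192 = 5929
m = 5929 > 0,  v_rel·d = 173 > 0  ⇒  inside

inside=yes margin=5929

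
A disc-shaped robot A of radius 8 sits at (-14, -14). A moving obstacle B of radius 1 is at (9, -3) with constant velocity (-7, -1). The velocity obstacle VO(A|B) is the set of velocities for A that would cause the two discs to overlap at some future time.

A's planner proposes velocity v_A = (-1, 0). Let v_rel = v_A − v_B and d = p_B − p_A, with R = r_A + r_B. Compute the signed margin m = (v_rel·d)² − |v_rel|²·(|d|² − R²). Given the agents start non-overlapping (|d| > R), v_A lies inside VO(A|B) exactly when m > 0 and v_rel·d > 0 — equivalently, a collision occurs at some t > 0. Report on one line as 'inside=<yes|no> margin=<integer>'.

d = (23, 11),  |d|² = 650;  R = 8+1 = 9,  c = 650−9² = 569
v_rel = (6, 1),  |v_rel|² = 37;  v_rel·d = (6)·(23) + (1)·(11) = 149
37·t² − 298·t + 569 = 0  ⇒  m = 149² − 37·569 = 1148
m = 1148 > 0,  v_rel·d = 149 > 0  ⇒  inside

inside=yes margin=1148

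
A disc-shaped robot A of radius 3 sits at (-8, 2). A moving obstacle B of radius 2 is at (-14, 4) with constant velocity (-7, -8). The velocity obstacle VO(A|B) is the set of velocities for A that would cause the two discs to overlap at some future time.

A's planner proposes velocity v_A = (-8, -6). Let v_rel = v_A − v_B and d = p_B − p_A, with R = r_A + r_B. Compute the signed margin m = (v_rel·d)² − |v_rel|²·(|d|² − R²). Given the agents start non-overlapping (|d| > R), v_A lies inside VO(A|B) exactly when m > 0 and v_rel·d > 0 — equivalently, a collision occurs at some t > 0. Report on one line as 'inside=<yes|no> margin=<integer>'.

d = (-6, 2),  |d|² = 40;  R = 3+2 = 5,  c = 40−5² = 15
v_rel = (-1, 2),  |v_rel|² = 5;  v_rel·d = (-1)·(-6) + (2)·(2) = 10
5·t² − 20·t + 15 = 0  ⇒  m = 10² − 5·15 = 25
m = 25 > 0,  v_rel·d = 10 > 0  ⇒  inside

inside=yes margin=25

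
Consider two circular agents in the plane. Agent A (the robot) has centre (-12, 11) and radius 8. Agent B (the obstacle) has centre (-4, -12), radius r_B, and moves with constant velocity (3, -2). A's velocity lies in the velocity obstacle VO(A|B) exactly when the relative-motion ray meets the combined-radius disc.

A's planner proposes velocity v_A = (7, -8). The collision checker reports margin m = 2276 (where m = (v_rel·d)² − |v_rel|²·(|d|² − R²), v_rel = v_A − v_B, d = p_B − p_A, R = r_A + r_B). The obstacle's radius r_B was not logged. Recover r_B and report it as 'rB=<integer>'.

m = 2276
d = (8, -23);  v_rel = (4, -6),  |v_rel|² = 52
v_rel×d = (4)·(-23) − (-6)·(8) = -44
since m = R²·52 − (-44)²:  R² = (1936 + 2276) / 52 = 81
R = √81 = 9  ⇒  r_B = 9 − 8 = 1

rB=1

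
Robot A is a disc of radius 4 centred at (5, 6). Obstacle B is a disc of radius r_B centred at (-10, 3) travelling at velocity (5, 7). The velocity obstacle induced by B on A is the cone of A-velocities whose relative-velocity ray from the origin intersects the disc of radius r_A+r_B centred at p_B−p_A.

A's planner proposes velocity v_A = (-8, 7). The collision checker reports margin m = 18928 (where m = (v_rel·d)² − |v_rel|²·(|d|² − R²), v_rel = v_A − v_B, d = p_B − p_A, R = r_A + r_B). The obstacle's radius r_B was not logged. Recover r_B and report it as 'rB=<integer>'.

m = 18928
d = (-15, -3);  v_rel = (-13, 0),  |v_rel|² = 169
v_rel×d = (-13)·(-3) − (0)·(-15) = 39
since m = R²·169 − 39²:  R² = (1521 + 18928) / 169 = 121
R = √121 = 11  ⇒  r_B = 11 − 4 = 7

rB=7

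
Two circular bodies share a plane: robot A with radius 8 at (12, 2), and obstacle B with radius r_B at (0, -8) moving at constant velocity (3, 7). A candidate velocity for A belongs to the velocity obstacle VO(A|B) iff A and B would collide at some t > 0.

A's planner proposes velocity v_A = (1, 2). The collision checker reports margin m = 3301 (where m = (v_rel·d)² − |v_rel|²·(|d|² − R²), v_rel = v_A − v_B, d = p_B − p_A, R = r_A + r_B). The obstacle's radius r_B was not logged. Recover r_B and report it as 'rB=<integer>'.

m = 3301
d = (-12, -10);  v_rel = (-2, -5),  |v_rel|² = 29
v_rel×d = (-2)·(-10) − (-5)·(-12) = -40
since m = R²·29 − (-40)²:  R² = (1600 + 3301) / 29 = 169
R = √169 = 13  ⇒  r_B = 13 − 8 = 5

rB=5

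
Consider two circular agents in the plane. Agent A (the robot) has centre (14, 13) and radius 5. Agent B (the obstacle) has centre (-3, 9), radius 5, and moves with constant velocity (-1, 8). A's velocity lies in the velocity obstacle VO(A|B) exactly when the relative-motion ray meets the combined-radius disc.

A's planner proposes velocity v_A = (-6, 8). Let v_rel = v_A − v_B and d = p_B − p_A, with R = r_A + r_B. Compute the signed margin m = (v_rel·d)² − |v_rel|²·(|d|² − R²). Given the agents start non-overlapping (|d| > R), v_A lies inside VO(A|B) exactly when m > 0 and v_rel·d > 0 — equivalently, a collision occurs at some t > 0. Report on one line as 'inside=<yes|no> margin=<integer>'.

d = (-17, -4),  |d|² = 305;  R = 5+5 = 10,  c = 305−10² = 205
v_rel = (-5, 0),  |v_rel|² = 25;  v_rel·d = (-5)·(-17) + (0)·(-4) = 85
25·t² − 170·t + 205 = 0  ⇒  m = 85² − 25·205 = 2100
m = 2100 > 0,  v_rel·d = 85 > 0  ⇒  inside

inside=yes margin=2100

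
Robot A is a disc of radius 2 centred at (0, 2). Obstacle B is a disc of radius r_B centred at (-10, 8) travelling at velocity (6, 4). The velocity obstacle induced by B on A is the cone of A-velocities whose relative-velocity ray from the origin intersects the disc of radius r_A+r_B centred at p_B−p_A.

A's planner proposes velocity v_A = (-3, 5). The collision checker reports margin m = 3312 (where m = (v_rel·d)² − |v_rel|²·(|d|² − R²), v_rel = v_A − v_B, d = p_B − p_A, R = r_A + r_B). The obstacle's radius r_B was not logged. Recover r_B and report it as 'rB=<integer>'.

m = 3312
d = (-10, 6);  v_rel = (-9, 1),  |v_rel|² = 82
v_rel×d = (-9)·(6) − (1)·(-10) = -44
since m = R²·82 − (-44)²:  R² = (1936 + 3312) / 82 = 64
R = √64 = 8  ⇒  r_B = 8 − 2 = 6

rB=6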